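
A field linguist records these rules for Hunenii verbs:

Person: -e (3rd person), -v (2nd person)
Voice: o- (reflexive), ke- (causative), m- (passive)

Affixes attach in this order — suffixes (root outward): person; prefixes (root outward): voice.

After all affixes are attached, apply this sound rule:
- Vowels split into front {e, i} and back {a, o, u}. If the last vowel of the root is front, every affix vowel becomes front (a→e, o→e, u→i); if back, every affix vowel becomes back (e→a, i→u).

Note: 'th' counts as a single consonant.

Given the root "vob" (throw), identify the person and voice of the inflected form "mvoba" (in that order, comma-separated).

3rd person, passive

Segment: m-vob-e.
person: -e → 3rd person.
voice: m- → passive.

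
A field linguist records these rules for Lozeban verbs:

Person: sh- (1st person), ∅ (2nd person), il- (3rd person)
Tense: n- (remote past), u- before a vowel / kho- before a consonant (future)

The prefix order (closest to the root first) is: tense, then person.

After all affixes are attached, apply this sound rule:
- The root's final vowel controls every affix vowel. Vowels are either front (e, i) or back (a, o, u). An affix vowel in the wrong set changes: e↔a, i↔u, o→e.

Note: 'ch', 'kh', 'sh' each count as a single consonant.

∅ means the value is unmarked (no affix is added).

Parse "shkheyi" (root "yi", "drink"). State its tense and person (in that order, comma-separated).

future, 1st person

Segment: sh-kho-yi.
tense: u/kho- → future.
person: sh- → 1st person.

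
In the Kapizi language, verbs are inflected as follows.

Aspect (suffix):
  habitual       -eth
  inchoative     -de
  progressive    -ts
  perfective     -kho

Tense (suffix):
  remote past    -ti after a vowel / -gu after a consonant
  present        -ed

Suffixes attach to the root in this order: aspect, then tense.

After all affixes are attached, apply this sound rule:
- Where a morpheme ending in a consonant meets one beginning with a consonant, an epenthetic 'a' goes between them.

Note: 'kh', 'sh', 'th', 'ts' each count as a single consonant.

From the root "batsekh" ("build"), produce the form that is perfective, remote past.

batsekhakhoti

Attach aspect perfective -kho → batsekhkho.
Attach tense remote past -ti (after vowel 'o') → batsekhkhoti.
Apply epenthesis: batsekhkhoti → batsekhakhoti.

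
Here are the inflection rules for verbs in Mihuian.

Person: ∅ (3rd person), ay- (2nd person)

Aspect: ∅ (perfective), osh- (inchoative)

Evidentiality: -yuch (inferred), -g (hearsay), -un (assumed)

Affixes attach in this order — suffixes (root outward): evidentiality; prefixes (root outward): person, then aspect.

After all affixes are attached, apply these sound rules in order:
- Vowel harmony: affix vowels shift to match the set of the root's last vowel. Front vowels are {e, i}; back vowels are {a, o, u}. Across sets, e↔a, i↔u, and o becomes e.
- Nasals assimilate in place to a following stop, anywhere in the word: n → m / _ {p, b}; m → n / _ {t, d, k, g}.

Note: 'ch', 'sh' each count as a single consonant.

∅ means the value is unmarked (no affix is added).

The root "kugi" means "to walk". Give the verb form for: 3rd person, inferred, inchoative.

person = 3rd person: zero marking, form stays kugi.
Attach evidentiality inferred -yuch → kugiyuch.
Attach aspect inchoative osh- → oshkugiyuch.
Apply vowel harmony: oshkugiyuch → eshkugiyich.
Nasal assimilation: no change.

eshkugiyich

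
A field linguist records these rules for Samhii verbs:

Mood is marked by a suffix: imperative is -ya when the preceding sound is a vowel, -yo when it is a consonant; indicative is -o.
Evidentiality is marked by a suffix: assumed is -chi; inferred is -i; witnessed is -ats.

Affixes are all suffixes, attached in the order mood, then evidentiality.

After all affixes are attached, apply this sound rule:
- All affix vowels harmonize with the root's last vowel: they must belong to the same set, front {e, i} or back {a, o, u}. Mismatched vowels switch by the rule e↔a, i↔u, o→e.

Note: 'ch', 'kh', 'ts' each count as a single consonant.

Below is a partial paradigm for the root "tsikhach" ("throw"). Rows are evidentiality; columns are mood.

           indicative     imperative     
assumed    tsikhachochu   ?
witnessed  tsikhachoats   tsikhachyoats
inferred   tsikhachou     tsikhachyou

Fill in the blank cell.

Attach mood imperative -yo (after consonant 'ch') → tsikhachyo.
Attach evidentiality assumed -chi → tsikhachyochi.
Apply vowel harmony: tsikhachyochi → tsikhachyochu.

tsikhachyochu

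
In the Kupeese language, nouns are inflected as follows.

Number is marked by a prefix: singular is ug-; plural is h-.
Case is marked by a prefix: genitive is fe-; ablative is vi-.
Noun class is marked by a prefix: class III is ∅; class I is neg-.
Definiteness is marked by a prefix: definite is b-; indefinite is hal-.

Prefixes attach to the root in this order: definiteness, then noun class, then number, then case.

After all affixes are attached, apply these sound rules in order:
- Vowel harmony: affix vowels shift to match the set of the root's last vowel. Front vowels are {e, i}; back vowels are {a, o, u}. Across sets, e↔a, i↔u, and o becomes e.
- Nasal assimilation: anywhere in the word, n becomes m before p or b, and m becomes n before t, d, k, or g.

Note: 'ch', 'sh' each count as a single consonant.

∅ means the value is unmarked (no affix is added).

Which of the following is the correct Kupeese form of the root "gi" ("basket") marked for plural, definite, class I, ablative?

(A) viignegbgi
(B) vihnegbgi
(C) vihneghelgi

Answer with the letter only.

Attach definiteness definite b- → bgi.
Attach noun class class I neg- → negbgi.
Attach number plural h- → hnegbgi.
Attach case ablative vi- → vihnegbgi.
Vowel harmony: no change.
Nasal assimilation: no change.
So the correct form is vihnegbgi, option (B).
(C) vihneghelgi is wrong: it uses indefinite instead of definite for definiteness.
(A) viignegbgi is wrong: it uses singular instead of plural for number.

B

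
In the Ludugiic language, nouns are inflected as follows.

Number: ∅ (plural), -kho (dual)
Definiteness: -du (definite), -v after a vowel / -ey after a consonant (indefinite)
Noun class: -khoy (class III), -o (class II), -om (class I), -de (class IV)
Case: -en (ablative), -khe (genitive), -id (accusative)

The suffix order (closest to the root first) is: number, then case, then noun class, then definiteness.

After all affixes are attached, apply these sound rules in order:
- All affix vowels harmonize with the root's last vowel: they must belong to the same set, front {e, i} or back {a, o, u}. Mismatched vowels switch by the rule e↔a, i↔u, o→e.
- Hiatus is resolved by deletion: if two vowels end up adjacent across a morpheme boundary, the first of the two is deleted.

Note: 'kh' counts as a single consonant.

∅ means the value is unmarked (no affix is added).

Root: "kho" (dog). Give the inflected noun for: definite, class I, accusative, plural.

number = plural: zero marking, form stays kho.
Attach case accusative -id → khoid.
Attach noun class class I -om → khoidom.
Attach definiteness definite -du → khoidomdu.
Apply vowel harmony: khoidomdu → khoudomdu.
Apply vowel deletion: khoudomdu → khudomdu.

khudomdu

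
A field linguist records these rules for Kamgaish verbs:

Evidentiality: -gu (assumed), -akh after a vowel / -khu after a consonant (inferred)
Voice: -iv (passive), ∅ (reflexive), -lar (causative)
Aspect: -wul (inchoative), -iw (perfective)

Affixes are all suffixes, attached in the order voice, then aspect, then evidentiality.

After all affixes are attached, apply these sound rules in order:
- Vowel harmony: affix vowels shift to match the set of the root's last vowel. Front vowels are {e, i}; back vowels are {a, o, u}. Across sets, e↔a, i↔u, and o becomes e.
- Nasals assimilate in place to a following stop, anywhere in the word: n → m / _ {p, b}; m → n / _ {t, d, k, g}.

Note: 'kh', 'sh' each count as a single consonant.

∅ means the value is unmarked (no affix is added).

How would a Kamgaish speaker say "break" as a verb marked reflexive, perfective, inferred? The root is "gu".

guuwkhu

voice = reflexive: zero marking, form stays gu.
Attach aspect perfective -iw → guiw.
Attach evidentiality inferred -khu (after consonant 'w') → guiwkhu.
Apply vowel harmony: guiwkhu → guuwkhu.
Nasal assimilation: no change.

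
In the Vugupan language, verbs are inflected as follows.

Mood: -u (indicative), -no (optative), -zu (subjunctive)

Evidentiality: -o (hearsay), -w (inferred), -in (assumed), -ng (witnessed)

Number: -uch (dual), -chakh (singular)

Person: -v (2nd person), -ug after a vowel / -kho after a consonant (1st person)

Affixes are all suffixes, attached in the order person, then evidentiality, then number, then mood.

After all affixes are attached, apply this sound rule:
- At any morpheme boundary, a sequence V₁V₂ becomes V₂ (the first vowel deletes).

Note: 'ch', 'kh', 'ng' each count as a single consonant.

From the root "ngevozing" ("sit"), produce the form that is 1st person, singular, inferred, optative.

ngevozingkhowchakhno

Attach person 1st person -kho (after consonant 'ng') → ngevozingkho.
Attach evidentiality inferred -w → ngevozingkhow.
Attach number singular -chakh → ngevozingkhowchakh.
Attach mood optative -no → ngevozingkhowchakhno.
Vowel deletion: no change.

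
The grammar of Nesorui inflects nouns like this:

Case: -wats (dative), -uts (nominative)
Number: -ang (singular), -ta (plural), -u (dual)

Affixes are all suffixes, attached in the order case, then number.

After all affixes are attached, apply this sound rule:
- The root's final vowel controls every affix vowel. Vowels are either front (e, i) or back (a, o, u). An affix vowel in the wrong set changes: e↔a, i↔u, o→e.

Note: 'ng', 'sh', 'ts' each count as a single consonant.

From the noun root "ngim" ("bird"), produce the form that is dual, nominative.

ngimitsi

Attach case nominative -uts → ngimuts.
Attach number dual -u → ngimutsu.
Apply vowel harmony: ngimutsu → ngimitsi.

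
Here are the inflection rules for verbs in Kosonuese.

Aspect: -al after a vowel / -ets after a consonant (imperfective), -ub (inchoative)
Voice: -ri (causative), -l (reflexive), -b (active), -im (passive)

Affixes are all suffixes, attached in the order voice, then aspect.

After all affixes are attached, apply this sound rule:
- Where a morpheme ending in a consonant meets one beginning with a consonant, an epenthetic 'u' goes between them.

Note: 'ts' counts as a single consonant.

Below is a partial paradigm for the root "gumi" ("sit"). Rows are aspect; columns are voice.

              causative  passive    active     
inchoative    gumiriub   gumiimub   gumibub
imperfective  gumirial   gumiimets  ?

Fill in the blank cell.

Attach voice active -b → gumib.
Attach aspect imperfective -ets (after consonant 'b') → gumibets.
Epenthesis: no change.

gumibets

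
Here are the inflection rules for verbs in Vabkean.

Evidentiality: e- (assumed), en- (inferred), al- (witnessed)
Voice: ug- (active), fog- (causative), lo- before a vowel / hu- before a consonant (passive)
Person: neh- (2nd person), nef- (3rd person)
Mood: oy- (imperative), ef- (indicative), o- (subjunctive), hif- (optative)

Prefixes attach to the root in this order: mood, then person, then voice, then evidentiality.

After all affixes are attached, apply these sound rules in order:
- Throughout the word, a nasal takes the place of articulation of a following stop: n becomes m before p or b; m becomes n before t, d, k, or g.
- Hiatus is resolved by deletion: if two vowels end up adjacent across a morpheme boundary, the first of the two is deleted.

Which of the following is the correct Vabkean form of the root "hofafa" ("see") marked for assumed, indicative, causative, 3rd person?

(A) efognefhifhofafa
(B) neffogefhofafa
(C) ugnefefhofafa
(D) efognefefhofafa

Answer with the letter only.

Attach mood indicative ef- → efhofafa.
Attach person 3rd person nef- → nefefhofafa.
Attach voice causative fog- → fognefefhofafa.
Attach evidentiality assumed e- → efognefefhofafa.
Nasal assimilation: no change.
Vowel deletion: no change.
So the correct form is efognefefhofafa, option (D).
(A) efognefhifhofafa is wrong: it uses optative instead of indicative for mood.
(C) ugnefefhofafa is wrong: it uses active instead of causative for voice.
(B) neffogefhofafa is wrong: it has the affixes in the wrong order.

D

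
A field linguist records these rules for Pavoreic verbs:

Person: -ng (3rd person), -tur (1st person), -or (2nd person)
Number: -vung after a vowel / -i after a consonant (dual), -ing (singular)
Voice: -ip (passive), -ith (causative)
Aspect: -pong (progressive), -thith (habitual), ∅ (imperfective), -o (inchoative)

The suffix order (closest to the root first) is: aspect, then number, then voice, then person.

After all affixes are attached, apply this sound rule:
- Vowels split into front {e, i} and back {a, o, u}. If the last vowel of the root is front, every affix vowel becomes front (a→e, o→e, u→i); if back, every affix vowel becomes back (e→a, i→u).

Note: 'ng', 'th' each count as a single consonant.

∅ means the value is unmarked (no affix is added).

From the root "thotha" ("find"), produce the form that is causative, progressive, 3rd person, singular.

Attach aspect progressive -pong → thothapong.
Attach number singular -ing → thothaponging.
Attach voice causative -ith → thothapongingith.
Attach person 3rd person -ng → thothapongingithng.
Apply vowel harmony: thothapongingithng → thothapongunguthng.

thothapongunguthng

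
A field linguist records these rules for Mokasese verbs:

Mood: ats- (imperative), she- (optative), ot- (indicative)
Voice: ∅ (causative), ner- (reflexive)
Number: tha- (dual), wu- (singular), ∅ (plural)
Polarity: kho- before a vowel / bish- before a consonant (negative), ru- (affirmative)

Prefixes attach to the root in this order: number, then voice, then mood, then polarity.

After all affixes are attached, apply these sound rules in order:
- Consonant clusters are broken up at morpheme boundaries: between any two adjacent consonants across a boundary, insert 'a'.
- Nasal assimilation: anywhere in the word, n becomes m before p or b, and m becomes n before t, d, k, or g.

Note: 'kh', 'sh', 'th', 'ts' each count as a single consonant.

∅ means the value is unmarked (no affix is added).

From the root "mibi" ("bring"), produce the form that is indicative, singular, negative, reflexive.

khootanerawumibi

Attach number singular wu- → wumibi.
Attach voice reflexive ner- → nerwumibi.
Attach mood indicative ot- → otnerwumibi.
Attach polarity negative kho- (before vowel 'o') → khootnerwumibi.
Apply epenthesis: khootnerwumibi → khootanerawumibi.
Nasal assimilation: no change.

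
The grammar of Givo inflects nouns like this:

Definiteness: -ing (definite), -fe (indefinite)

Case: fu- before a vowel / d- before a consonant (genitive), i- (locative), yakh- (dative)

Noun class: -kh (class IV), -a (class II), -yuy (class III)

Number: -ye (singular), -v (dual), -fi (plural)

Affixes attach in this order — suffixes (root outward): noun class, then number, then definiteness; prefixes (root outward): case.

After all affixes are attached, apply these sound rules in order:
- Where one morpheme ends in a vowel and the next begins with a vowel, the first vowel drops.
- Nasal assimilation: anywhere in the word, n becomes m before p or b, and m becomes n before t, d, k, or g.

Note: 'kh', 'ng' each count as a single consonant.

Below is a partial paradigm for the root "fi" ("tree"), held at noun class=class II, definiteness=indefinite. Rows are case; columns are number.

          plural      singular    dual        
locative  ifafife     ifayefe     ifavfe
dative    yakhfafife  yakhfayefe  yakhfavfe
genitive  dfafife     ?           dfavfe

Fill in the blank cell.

Attach case genitive d- (before consonant 'f') → dfi.
Attach noun class class II -a → dfia.
Attach number singular -ye → dfiaye.
Attach definiteness indefinite -fe → dfiayefe.
Apply vowel deletion: dfiayefe → dfayefe.
Nasal assimilation: no change.

dfayefe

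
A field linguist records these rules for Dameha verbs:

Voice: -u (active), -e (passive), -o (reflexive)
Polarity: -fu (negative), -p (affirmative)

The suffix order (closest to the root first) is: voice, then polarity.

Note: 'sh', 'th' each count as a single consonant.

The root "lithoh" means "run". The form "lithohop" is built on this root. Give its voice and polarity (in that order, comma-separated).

reflexive, affirmative

Segment: lithoh-o-p.
voice: -o → reflexive.
polarity: -p → affirmative.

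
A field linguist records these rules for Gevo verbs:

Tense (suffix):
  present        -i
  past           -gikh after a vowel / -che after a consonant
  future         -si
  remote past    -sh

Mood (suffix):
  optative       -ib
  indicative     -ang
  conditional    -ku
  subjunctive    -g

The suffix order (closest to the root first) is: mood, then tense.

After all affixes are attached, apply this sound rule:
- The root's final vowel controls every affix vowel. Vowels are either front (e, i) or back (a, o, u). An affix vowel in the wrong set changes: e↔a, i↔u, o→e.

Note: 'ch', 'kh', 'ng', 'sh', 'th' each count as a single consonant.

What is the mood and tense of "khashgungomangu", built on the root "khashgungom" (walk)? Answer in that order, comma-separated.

Segment: khashgungom-ang-i.
mood: -ang → indicative.
tense: -i → present.

indicative, present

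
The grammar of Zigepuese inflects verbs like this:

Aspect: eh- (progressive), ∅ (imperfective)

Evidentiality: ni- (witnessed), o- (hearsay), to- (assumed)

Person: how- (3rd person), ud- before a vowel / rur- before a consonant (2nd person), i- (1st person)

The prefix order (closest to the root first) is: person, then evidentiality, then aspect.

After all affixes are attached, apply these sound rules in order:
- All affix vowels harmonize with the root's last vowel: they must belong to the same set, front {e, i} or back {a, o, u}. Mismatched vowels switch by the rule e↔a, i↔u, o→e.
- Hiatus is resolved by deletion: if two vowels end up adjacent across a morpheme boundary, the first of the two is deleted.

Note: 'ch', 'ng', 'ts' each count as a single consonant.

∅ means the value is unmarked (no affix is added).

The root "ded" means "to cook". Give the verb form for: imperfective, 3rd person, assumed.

Attach person 3rd person how- → howded.
Attach evidentiality assumed to- → tohowded.
aspect = imperfective: zero marking, form stays tohowded.
Apply vowel harmony: tohowded → tehewded.
Vowel deletion: no change.

tehewded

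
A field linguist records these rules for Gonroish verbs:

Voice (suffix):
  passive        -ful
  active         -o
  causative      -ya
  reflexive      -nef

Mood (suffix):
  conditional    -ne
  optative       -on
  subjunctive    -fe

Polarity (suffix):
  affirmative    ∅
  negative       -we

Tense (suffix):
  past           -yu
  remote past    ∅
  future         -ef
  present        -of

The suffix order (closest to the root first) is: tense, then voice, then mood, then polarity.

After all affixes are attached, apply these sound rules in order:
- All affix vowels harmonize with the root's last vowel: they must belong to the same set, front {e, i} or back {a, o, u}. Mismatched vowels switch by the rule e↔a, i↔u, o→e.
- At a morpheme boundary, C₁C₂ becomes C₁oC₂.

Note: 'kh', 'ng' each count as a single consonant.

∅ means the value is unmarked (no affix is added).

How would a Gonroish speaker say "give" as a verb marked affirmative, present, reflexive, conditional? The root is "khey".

Attach tense present -of → kheyof.
Attach voice reflexive -nef → kheyofnef.
Attach mood conditional -ne → kheyofnefne.
polarity = affirmative: zero marking, form stays kheyofnefne.
Apply vowel harmony: kheyofnefne → kheyefnefne.
Apply epenthesis: kheyefnefne → kheyefonefone.

kheyefonefone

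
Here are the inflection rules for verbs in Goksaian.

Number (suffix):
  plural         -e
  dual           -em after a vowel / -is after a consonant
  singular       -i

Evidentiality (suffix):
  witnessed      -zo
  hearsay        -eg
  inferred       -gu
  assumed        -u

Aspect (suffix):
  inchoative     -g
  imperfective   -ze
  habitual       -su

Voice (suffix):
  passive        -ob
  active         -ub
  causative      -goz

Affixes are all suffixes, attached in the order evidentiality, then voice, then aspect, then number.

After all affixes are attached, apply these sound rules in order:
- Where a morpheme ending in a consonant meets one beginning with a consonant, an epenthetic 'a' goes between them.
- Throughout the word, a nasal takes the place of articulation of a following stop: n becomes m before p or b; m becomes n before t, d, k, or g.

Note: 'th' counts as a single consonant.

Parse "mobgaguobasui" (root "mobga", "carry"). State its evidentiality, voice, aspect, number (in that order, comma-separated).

Segment: mobga-gu-ob-su-i.
evidentiality: -gu → inferred.
voice: -ob → passive.
aspect: -su → habitual.
number: -i → singular.

inferred, passive, habitual, singular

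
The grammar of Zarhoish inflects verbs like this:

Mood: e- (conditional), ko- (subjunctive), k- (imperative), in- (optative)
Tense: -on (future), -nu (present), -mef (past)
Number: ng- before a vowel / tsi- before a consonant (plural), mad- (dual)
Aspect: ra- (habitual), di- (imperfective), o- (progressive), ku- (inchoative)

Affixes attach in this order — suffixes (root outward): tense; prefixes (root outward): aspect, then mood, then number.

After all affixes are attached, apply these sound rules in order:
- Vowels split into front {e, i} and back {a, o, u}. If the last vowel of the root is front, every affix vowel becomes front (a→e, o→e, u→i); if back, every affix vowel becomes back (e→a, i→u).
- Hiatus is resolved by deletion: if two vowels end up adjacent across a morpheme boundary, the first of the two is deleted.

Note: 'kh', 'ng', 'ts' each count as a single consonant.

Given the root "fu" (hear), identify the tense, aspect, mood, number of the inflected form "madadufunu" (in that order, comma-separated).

present, imperfective, conditional, dual

Segment: mad-e-di-fu-nu.
tense: -nu → present.
aspect: di- → imperfective.
mood: e- → conditional.
number: mad- → dual.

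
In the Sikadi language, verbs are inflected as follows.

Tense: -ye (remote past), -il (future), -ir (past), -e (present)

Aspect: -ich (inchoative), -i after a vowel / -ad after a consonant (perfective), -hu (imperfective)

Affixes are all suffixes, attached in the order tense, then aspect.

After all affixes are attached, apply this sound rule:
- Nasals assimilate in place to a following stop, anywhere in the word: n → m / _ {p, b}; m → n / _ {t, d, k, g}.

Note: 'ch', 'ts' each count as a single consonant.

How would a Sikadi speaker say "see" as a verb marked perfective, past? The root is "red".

redirad

Attach tense past -ir → redir.
Attach aspect perfective -ad (after consonant 'r') → redirad.
Nasal assimilation: no change.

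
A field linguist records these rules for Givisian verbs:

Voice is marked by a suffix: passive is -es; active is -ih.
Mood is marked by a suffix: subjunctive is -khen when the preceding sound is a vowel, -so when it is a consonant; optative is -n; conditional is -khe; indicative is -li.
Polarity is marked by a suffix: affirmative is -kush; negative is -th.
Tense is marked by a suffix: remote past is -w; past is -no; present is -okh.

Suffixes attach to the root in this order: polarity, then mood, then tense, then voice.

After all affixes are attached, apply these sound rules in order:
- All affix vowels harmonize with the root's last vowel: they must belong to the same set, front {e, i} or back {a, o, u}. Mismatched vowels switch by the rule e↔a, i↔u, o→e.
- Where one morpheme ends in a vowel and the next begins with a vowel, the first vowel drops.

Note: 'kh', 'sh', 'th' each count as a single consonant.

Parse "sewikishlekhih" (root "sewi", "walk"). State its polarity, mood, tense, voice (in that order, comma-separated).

affirmative, indicative, present, active

Segment: sewi-kush-li-okh-ih.
polarity: -kush → affirmative.
mood: -li → indicative.
tense: -okh → present.
voice: -ih → active.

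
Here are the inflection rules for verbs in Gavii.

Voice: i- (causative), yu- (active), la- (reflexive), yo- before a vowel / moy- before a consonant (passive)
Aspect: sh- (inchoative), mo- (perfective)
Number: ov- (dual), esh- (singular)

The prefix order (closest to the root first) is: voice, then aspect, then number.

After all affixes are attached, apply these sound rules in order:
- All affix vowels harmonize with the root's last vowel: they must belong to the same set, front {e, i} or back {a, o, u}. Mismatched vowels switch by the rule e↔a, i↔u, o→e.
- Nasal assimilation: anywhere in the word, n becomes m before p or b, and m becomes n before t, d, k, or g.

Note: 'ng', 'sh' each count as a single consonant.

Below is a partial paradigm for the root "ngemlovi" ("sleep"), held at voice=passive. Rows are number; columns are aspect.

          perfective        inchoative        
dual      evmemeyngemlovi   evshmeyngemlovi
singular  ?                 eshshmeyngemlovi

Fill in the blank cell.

Attach voice passive moy- (before consonant 'ng') → moyngemlovi.
Attach aspect perfective mo- → momoyngemlovi.
Attach number singular esh- → eshmomoyngemlovi.
Apply vowel harmony: eshmomoyngemlovi → eshmemeyngemlovi.
Nasal assimilation: no change.

eshmemeyngemlovi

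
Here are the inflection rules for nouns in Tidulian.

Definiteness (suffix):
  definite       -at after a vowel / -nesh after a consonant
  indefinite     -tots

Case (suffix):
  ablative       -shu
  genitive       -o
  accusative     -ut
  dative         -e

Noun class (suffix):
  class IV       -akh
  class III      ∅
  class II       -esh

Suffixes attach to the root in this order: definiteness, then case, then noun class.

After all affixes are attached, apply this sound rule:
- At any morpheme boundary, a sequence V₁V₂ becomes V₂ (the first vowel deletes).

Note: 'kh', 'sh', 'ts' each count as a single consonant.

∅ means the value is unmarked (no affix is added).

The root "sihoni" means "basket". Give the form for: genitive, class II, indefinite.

sihonitotsesh

Attach definiteness indefinite -tots → sihonitots.
Attach case genitive -o → sihonitotso.
Attach noun class class II -esh → sihonitotsoesh.
Apply vowel deletion: sihonitotsoesh → sihonitotsesh.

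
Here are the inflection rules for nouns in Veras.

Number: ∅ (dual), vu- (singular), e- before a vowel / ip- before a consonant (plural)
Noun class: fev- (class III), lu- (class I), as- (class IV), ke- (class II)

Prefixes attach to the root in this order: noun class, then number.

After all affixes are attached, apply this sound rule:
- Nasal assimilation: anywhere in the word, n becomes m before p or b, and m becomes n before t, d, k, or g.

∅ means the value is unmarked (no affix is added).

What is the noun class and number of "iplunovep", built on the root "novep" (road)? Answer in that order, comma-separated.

Segment: ip-lu-novep.
noun class: lu- → class I.
number: e/ip- → plural.

class I, plural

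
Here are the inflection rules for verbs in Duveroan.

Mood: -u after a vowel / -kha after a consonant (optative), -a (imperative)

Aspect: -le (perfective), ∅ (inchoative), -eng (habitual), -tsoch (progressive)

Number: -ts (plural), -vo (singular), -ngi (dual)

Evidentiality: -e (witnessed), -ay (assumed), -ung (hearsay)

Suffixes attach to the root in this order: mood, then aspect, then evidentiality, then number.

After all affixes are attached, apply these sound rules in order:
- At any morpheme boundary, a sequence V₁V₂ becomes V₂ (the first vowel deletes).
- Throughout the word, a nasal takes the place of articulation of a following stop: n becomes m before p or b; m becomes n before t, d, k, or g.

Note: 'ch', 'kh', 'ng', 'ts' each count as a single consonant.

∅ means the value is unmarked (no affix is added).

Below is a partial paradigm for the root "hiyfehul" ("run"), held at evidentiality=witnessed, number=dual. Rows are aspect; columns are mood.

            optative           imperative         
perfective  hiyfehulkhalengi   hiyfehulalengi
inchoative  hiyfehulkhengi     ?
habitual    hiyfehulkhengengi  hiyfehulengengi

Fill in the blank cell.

Attach mood imperative -a → hiyfehula.
aspect = inchoative: zero marking, form stays hiyfehula.
Attach evidentiality witnessed -e → hiyfehulae.
Attach number dual -ngi → hiyfehulaengi.
Apply vowel deletion: hiyfehulaengi → hiyfehulengi.
Nasal assimilation: no change.

hiyfehulengi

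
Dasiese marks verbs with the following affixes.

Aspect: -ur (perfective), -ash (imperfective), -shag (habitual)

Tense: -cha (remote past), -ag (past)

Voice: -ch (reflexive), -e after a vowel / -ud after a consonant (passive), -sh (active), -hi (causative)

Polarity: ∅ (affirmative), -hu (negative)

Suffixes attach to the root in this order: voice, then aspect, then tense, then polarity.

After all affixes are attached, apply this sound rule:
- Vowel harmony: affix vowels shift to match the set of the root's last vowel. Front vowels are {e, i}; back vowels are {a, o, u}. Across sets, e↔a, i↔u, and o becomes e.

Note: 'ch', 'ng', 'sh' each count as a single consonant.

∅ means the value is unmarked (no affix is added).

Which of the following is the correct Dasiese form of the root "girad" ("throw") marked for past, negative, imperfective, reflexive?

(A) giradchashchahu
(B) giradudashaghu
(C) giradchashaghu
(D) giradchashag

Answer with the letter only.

C

Attach voice reflexive -ch → giradch.
Attach aspect imperfective -ash → giradchash.
Attach tense past -ag → giradchashag.
Attach polarity negative -hu → giradchashaghu.
Vowel harmony: no change.
So the correct form is giradchashaghu, option (C).
(B) giradudashaghu is wrong: it uses passive instead of reflexive for voice.
(D) giradchashag is wrong: it uses affirmative instead of negative for polarity.
(A) giradchashchahu is wrong: it uses remote past instead of past for tense.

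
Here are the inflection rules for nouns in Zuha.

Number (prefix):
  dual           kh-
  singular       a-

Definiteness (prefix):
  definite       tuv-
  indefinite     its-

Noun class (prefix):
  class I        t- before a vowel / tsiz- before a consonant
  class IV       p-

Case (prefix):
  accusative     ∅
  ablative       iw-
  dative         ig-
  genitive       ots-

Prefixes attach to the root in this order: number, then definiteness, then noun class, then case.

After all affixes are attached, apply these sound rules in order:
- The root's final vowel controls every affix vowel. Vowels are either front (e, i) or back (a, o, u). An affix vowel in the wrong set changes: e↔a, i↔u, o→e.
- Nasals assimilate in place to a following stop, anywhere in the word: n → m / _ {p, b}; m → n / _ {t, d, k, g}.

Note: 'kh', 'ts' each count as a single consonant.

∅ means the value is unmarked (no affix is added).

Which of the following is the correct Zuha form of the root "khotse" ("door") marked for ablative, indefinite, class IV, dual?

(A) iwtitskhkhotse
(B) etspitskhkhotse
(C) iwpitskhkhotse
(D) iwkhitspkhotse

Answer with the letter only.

C

Attach number dual kh- → khkhotse.
Attach definiteness indefinite its- → itskhkhotse.
Attach noun class class IV p- → pitskhkhotse.
Attach case ablative iw- → iwpitskhkhotse.
Vowel harmony: no change.
Nasal assimilation: no change.
So the correct form is iwpitskhkhotse, option (C).
(D) iwkhitspkhotse is wrong: it has the affixes in the wrong order.
(B) etspitskhkhotse is wrong: it uses genitive instead of ablative for case.
(A) iwtitskhkhotse is wrong: it uses class I instead of class IV for noun class.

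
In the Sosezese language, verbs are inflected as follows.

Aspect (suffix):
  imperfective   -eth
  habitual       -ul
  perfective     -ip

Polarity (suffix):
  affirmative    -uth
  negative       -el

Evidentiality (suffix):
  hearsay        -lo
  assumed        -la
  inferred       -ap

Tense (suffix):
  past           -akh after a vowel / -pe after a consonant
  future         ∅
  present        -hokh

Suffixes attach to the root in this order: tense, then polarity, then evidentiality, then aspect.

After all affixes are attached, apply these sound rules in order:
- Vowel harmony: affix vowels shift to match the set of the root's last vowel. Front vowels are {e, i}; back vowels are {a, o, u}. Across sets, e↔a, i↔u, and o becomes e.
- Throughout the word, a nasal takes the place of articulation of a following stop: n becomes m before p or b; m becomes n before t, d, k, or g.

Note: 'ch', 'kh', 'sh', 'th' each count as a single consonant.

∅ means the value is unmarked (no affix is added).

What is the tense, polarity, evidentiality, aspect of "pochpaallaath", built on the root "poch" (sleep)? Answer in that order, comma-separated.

past, negative, assumed, imperfective

Segment: poch-pe-el-la-eth.
tense: -akh/pe → past.
polarity: -el → negative.
evidentiality: -la → assumed.
aspect: -eth → imperfective.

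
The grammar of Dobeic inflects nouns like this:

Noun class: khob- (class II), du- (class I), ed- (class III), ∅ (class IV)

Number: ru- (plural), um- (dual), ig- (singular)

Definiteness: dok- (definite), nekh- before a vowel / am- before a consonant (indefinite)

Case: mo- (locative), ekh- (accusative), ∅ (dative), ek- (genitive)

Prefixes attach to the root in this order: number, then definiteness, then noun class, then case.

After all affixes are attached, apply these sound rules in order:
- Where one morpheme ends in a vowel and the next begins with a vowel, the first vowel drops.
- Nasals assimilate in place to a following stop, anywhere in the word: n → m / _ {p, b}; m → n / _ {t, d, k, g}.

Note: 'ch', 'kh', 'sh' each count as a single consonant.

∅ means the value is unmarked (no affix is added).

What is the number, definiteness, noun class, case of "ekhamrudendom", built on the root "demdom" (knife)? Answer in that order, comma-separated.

plural, indefinite, class IV, accusative

Segment: ekh-am-ru-demdom.
number: ru- → plural.
definiteness: nekh/am- → indefinite.
noun class: ∅ → class IV.
case: ekh- → accusative.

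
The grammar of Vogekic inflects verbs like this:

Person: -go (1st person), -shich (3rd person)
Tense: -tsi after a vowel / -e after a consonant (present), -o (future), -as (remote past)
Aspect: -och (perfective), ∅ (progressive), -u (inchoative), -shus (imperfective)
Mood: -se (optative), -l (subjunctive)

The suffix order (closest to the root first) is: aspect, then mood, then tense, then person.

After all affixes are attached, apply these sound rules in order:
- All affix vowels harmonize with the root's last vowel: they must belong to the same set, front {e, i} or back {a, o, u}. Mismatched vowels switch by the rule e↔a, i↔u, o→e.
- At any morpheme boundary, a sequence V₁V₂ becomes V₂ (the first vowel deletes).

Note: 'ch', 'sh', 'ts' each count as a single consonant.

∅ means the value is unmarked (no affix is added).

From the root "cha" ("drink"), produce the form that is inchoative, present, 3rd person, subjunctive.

Attach aspect inchoative -u → chau.
Attach mood subjunctive -l → chaul.
Attach tense present -e (after consonant 'l') → chaule.
Attach person 3rd person -shich → chauleshich.
Apply vowel harmony: chauleshich → chaulashuch.
Apply vowel deletion: chaulashuch → chulashuch.

chulashuch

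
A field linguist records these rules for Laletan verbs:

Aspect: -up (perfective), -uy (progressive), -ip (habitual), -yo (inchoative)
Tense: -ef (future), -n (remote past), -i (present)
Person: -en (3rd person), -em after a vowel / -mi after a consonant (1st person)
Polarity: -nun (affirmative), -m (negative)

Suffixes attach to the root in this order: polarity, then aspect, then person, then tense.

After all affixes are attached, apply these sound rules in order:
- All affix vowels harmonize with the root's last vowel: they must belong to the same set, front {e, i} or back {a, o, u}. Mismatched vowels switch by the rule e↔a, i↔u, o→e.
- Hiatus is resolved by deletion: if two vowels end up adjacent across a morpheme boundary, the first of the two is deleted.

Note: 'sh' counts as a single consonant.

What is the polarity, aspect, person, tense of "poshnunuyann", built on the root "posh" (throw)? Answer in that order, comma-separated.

Segment: posh-nun-uy-en-n.
polarity: -nun → affirmative.
aspect: -uy → progressive.
person: -en → 3rd person.
tense: -n → remote past.

affirmative, progressive, 3rd person, remote past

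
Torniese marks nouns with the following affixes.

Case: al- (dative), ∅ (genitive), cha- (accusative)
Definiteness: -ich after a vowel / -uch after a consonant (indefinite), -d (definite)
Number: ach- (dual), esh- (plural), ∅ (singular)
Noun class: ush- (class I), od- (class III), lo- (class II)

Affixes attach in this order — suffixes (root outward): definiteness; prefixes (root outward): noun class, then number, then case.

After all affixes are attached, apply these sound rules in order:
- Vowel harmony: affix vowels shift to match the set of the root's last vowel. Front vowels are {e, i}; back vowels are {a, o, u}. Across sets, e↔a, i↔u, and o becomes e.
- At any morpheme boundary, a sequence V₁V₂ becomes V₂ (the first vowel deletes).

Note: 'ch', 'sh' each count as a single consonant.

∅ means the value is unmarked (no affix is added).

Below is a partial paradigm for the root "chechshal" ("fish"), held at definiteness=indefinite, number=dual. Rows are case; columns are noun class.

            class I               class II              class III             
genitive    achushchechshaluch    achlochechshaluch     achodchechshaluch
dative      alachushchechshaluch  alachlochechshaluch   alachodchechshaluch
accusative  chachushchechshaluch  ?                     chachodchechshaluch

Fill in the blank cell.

Attach noun class class II lo- → lochechshal.
Attach definiteness indefinite -uch (after consonant 'l') → lochechshaluch.
Attach number dual ach- → achlochechshaluch.
Attach case accusative cha- → chaachlochechshaluch.
Vowel harmony: no change.
Apply vowel deletion: chaachlochechshaluch → chachlochechshaluch.

chachlochechshaluch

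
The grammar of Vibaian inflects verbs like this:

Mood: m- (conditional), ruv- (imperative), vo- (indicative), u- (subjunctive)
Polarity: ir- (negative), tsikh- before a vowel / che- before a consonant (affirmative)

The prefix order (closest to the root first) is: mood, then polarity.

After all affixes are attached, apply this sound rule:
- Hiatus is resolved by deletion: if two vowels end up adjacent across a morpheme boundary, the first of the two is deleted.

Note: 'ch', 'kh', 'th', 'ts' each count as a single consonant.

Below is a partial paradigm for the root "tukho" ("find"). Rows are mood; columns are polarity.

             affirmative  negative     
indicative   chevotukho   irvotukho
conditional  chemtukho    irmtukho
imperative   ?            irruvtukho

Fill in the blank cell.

Attach mood imperative ruv- → ruvtukho.
Attach polarity affirmative che- (before consonant 'r') → cheruvtukho.
Vowel deletion: no change.

cheruvtukho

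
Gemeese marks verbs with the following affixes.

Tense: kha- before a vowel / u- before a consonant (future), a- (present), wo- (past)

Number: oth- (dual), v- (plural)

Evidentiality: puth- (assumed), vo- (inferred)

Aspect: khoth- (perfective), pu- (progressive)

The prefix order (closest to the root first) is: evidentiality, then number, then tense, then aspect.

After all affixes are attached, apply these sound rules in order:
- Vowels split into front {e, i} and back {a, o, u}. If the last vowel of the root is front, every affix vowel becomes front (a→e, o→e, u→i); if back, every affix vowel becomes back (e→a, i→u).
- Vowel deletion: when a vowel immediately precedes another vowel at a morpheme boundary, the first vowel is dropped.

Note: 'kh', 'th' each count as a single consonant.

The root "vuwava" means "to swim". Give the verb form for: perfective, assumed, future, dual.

Attach evidentiality assumed puth- → puthvuwava.
Attach number dual oth- → othputhvuwava.
Attach tense future kha- (before vowel 'o') → khaothputhvuwava.
Attach aspect perfective khoth- → khothkhaothputhvuwava.
Vowel harmony: no change.
Apply vowel deletion: khothkhaothputhvuwava → khothkhothputhvuwava.

khothkhothputhvuwava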